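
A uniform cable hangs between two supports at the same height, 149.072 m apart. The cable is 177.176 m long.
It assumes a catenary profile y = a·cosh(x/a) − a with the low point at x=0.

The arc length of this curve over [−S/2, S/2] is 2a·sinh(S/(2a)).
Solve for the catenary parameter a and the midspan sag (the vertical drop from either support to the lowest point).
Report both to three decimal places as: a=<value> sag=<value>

seed: a₀ = √(S³/(24(L−S))) = √(149.072³/(24·28.104)) = 70.081668
iter 1: u=1.063559  f(a)=+1.633e+00  f'(a)=-8.965e-01  a ← 70.081668 − (+1.633e+00/-8.965e-01) = 71.903184
iter 2: u=1.036616  f(a)=+6.583e-02  f'(a)=-8.255e-01  a ← 71.903184 − (+6.583e-02/-8.255e-01) = 71.982929
iter 3: u=1.035468  f(a)=+1.169e-04  f'(a)=-8.226e-01  a ← 71.982929 − (+1.169e-04/-8.226e-01) = 71.983071
iter 4: u=1.035466  f(a)=+3.705e-10  f'(a)=-8.226e-01  a ← 71.983071 − (+3.705e-10/-8.226e-01) = 71.983071
iter 5: u=1.035466  f(a)=-2.842e-14  f'(a)=-8.226e-01  a ← 71.983071 − (-2.842e-14/-8.226e-01) = 71.983071
converged: |Δa| < 1e-12 after 5 iterations
sag = a·(cosh(S/(2a)) − 1) = 71.983071·(cosh(1.035466) − 1) = 42.163310
T_max/T_min = cosh(S/(2a)) = 1.585739

a=71.983 sag=42.163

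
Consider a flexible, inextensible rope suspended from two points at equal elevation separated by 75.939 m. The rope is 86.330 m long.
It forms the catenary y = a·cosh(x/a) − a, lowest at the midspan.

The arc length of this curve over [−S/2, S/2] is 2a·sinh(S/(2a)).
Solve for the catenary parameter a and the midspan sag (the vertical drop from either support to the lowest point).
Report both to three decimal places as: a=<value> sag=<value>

seed: a₀ = √(S³/(24(L−S))) = √(75.939³/(24·10.391)) = 41.904727
iter 1: u=0.906091  f(a)=+4.350e-01  f'(a)=-5.379e-01  a ← 41.904727 − (+4.350e-01/-5.379e-01) = 42.713455
iter 2: u=0.888935  f(a)=+1.291e-02  f'(a)=-5.064e-01  a ← 42.713455 − (+1.291e-02/-5.064e-01) = 42.738954
iter 3: u=0.888405  f(a)=+1.215e-05  f'(a)=-5.054e-01  a ← 42.738954 − (+1.215e-05/-5.054e-01) = 42.738978
iter 4: u=0.888404  f(a)=+1.077e-11  f'(a)=-5.054e-01  a ← 42.738978 − (+1.077e-11/-5.054e-01) = 42.738978
converged: |Δa| < 1e-12 after 4 iterations
sag = a·(cosh(S/(2a)) − 1) = 42.738978·(cosh(0.888404) − 1) = 18.005054
T_max/T_min = cosh(S/(2a)) = 1.421279

a=42.739 sag=18.005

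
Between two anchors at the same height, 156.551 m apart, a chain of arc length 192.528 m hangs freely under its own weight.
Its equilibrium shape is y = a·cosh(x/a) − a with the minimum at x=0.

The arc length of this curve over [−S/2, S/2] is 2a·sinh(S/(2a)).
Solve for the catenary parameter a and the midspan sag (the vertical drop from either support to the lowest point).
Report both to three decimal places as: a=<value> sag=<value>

a=68.846 sag=49.503

seed: a₀ = √(S³/(24(L−S))) = √(156.551³/(24·35.977)) = 66.660056
iter 1: u=1.174249  f(a)=+2.563e+00  f'(a)=-1.236e+00  a ← 66.660056 − (+2.563e+00/-1.236e+00) = 68.734363
iter 2: u=1.138812  f(a)=+1.245e-01  f'(a)=-1.118e+00  a ← 68.734363 − (+1.245e-01/-1.118e+00) = 68.845700
iter 3: u=1.136970  f(a)=+3.270e-04  f'(a)=-1.112e+00  a ← 68.845700 − (+3.270e-04/-1.112e+00) = 68.845994
iter 4: u=1.136965  f(a)=+2.268e-09  f'(a)=-1.112e+00  a ← 68.845994 − (+2.268e-09/-1.112e+00) = 68.845994
iter 5: u=1.136965  f(a)=+0.000e+00  f'(a)=-1.112e+00  a ← 68.845994 − (+0.000e+00/-1.112e+00) = 68.845994
converged: |Δa| < 1e-12 after 5 iterations
sag = a·(cosh(S/(2a)) − 1) = 68.845994·(cosh(1.136965) − 1) = 49.503187
T_max/T_min = cosh(S/(2a)) = 1.719042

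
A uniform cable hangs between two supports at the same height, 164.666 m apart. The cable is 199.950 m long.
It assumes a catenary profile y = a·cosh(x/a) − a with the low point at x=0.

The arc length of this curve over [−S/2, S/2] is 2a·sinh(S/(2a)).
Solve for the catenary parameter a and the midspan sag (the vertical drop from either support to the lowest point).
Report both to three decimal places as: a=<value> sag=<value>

seed: a₀ = √(S³/(24(L−S))) = √(164.666³/(24·35.284)) = 72.612498
iter 1: u=1.133868  f(a)=+2.339e+00  f'(a)=-1.103e+00  a ← 72.612498 − (+2.339e+00/-1.103e+00) = 74.733578
iter 2: u=1.101687  f(a)=+1.064e-01  f'(a)=-1.004e+00  a ← 74.733578 − (+1.064e-01/-1.004e+00) = 74.839505
iter 3: u=1.100128  f(a)=+2.434e-04  f'(a)=-9.998e-01  a ← 74.839505 − (+2.434e-04/-9.998e-01) = 74.839748
iter 4: u=1.100124  f(a)=+1.280e-09  f'(a)=-9.998e-01  a ← 74.839748 − (+1.280e-09/-9.998e-01) = 74.839748
iter 5: u=1.100124  f(a)=-2.842e-14  f'(a)=-9.998e-01  a ← 74.839748 − (-2.842e-14/-9.998e-01) = 74.839748
converged: |Δa| < 1e-12 after 5 iterations
sag = a·(cosh(S/(2a)) − 1) = 74.839748·(cosh(1.100124) − 1) = 50.044152
T_max/T_min = cosh(S/(2a)) = 1.668684

a=74.840 sag=50.044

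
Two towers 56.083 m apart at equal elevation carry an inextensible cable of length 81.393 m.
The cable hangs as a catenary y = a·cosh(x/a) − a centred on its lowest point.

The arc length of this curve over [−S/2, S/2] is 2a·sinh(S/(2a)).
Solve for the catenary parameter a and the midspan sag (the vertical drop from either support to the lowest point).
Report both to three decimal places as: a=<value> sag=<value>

a=18.092 sag=26.445

seed: a₀ = √(S³/(24(L−S))) = √(56.083³/(24·25.310)) = 17.041003
iter 1: u=1.645531  f(a)=+3.656e+00  f'(a)=-3.857e+00  a ← 17.041003 − (+3.656e+00/-3.857e+00) = 17.989014
iter 2: u=1.558813  f(a)=+3.273e-01  f'(a)=-3.194e+00  a ← 17.989014 − (+3.273e-01/-3.194e+00) = 18.091464
iter 3: u=1.549985  f(a)=+3.192e-03  f'(a)=-3.132e+00  a ← 18.091464 − (+3.192e-03/-3.132e+00) = 18.092483
iter 4: u=1.549898  f(a)=+3.101e-07  f'(a)=-3.132e+00  a ← 18.092483 − (+3.101e-07/-3.132e+00) = 18.092483
iter 5: u=1.549898  f(a)=+1.421e-14  f'(a)=-3.132e+00  a ← 18.092483 − (+1.421e-14/-3.132e+00) = 18.092483
converged: |Δa| < 1e-12 after 5 iterations
sag = a·(cosh(S/(2a)) − 1) = 18.092483·(cosh(1.549898) − 1) = 26.444502
T_max/T_min = cosh(S/(2a)) = 2.461629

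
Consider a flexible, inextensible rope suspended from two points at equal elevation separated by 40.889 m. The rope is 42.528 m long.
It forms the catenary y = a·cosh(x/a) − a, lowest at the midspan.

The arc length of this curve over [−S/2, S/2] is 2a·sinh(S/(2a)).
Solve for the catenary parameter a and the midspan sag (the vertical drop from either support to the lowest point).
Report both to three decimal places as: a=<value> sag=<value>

a=41.937 sag=5.083

seed: a₀ = √(S³/(24(L−S))) = √(40.889³/(24·1.639)) = 41.688343
iter 1: u=0.490413  f(a)=+1.982e-02  f'(a)=-8.054e-02  a ← 41.688343 − (+1.982e-02/-8.054e-02) = 41.934469
iter 2: u=0.487534  f(a)=+1.769e-04  f'(a)=-7.911e-02  a ← 41.934469 − (+1.769e-04/-7.911e-02) = 41.936706
iter 3: u=0.487508  f(a)=+1.438e-08  f'(a)=-7.909e-02  a ← 41.936706 − (+1.438e-08/-7.909e-02) = 41.936706
iter 4: u=0.487508  f(a)=+7.105e-15  f'(a)=-7.909e-02  a ← 41.936706 − (+7.105e-15/-7.909e-02) = 41.936706
converged: |Δa| < 1e-12 after 4 iterations
sag = a·(cosh(S/(2a)) − 1) = 41.936706·(cosh(0.487508) − 1) = 5.082918
T_max/T_min = cosh(S/(2a)) = 1.121205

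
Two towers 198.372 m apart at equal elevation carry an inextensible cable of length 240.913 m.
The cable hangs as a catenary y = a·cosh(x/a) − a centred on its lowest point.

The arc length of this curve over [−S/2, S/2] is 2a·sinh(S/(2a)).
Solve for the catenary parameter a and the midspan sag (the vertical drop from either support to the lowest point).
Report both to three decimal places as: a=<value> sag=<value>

a=90.124 sag=60.316

seed: a₀ = √(S³/(24(L−S))) = √(198.372³/(24·42.541)) = 87.440189
iter 1: u=1.134330  f(a)=+2.822e+00  f'(a)=-1.104e+00  a ← 87.440189 − (+2.822e+00/-1.104e+00) = 89.996285
iter 2: u=1.102112  f(a)=+1.285e-01  f'(a)=-1.006e+00  a ← 89.996285 − (+1.285e-01/-1.006e+00) = 90.124044
iter 3: u=1.100550  f(a)=+2.944e-04  f'(a)=-1.001e+00  a ← 90.124044 − (+2.944e-04/-1.001e+00) = 90.124338
iter 4: u=1.100546  f(a)=+1.554e-09  f'(a)=-1.001e+00  a ← 90.124338 − (+1.554e-09/-1.001e+00) = 90.124338
iter 5: u=1.100546  f(a)=-2.842e-14  f'(a)=-1.001e+00  a ← 90.124338 − (-2.842e-14/-1.001e+00) = 90.124338
converged: |Δa| < 1e-12 after 5 iterations
sag = a·(cosh(S/(2a)) − 1) = 90.124338·(cosh(1.100546) − 1) = 60.315566
T_max/T_min = cosh(S/(2a)) = 1.669248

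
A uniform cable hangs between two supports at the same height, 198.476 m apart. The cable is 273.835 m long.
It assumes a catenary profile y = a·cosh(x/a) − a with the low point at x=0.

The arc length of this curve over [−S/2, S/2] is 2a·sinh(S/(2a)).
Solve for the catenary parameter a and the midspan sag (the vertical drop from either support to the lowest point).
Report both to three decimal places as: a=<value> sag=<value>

a=69.208 sag=84.207

seed: a₀ = √(S³/(24(L−S))) = √(198.476³/(24·75.359)) = 65.748949
iter 1: u=1.509347  f(a)=+9.065e+00  f'(a)=-2.859e+00  a ← 65.748949 − (+9.065e+00/-2.859e+00) = 68.919607
iter 2: u=1.439910  f(a)=+6.969e-01  f'(a)=-2.435e+00  a ← 68.919607 − (+6.969e-01/-2.435e+00) = 69.205861
iter 3: u=1.433954  f(a)=+4.878e-03  f'(a)=-2.401e+00  a ← 69.205861 − (+4.878e-03/-2.401e+00) = 69.207893
iter 4: u=1.433912  f(a)=+2.427e-07  f'(a)=-2.400e+00  a ← 69.207893 − (+2.427e-07/-2.400e+00) = 69.207894
iter 5: u=1.433912  f(a)=+0.000e+00  f'(a)=-2.400e+00  a ← 69.207894 − (+0.000e+00/-2.400e+00) = 69.207894
converged: |Δa| < 1e-12 after 5 iterations
sag = a·(cosh(S/(2a)) − 1) = 69.207894·(cosh(1.433912) − 1) = 84.207016
T_max/T_min = cosh(S/(2a)) = 2.216726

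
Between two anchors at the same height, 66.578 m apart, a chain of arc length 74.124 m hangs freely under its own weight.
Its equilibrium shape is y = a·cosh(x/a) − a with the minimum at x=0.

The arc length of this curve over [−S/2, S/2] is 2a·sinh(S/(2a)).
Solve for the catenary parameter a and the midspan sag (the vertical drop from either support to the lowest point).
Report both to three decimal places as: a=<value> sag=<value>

a=41.037 sag=14.259

seed: a₀ = √(S³/(24(L−S))) = √(66.578³/(24·7.546)) = 40.367522
iter 1: u=0.824648  f(a)=+2.608e-01  f'(a)=-3.999e-01  a ← 40.367522 − (+2.608e-01/-3.999e-01) = 41.019598
iter 2: u=0.811539  f(a)=+6.453e-03  f'(a)=-3.803e-01  a ← 41.019598 − (+6.453e-03/-3.803e-01) = 41.036564
iter 3: u=0.811203  f(a)=+4.174e-06  f'(a)=-3.799e-01  a ← 41.036564 − (+4.174e-06/-3.799e-01) = 41.036575
iter 4: u=0.811203  f(a)=+1.748e-12  f'(a)=-3.799e-01  a ← 41.036575 − (+1.748e-12/-3.799e-01) = 41.036575
converged: |Δa| < 1e-12 after 4 iterations
sag = a·(cosh(S/(2a)) − 1) = 41.036575·(cosh(0.811203) − 1) = 14.258925
T_max/T_min = cosh(S/(2a)) = 1.347469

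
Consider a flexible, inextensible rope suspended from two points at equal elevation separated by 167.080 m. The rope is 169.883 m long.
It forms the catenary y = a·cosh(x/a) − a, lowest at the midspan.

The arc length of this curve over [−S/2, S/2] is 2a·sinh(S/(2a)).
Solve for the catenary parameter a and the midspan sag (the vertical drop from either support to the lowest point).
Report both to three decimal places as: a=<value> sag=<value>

a=263.971 sag=13.330

seed: a₀ = √(S³/(24(L−S))) = √(167.080³/(24·2.803)) = 263.311320
iter 1: u=0.317267  f(a)=+1.414e-02  f'(a)=-2.151e-02  a ← 263.311320 − (+1.414e-02/-2.151e-02) = 263.968880
iter 2: u=0.316477  f(a)=+5.315e-05  f'(a)=-2.134e-02  a ← 263.968880 − (+5.315e-05/-2.134e-02) = 263.971370
iter 3: u=0.316474  f(a)=+7.570e-10  f'(a)=-2.134e-02  a ← 263.971370 − (+7.570e-10/-2.134e-02) = 263.971370
iter 4: u=0.316474  f(a)=+0.000e+00  f'(a)=-2.134e-02  a ← 263.971370 − (+0.000e+00/-2.134e-02) = 263.971370
converged: |Δa| < 1e-12 after 4 iterations
sag = a·(cosh(S/(2a)) − 1) = 263.971370·(cosh(0.316474) − 1) = 13.329807
T_max/T_min = cosh(S/(2a)) = 1.050497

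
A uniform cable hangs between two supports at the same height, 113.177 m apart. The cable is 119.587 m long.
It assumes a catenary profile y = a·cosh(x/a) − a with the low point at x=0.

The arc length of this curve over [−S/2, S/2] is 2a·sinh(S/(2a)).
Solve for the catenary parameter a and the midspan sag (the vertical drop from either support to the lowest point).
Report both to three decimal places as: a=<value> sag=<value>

seed: a₀ = √(S³/(24(L−S))) = √(113.177³/(24·6.410)) = 97.073934
iter 1: u=0.582942  f(a)=+1.098e-01  f'(a)=-1.366e-01  a ← 97.073934 − (+1.098e-01/-1.366e-01) = 97.877687
iter 2: u=0.578155  f(a)=+1.379e-03  f'(a)=-1.332e-01  a ← 97.877687 − (+1.379e-03/-1.332e-01) = 97.888038
iter 3: u=0.578094  f(a)=+2.235e-07  f'(a)=-1.332e-01  a ← 97.888038 − (+2.235e-07/-1.332e-01) = 97.888039
iter 4: u=0.578094  f(a)=+1.421e-14  f'(a)=-1.332e-01  a ← 97.888039 − (+1.421e-14/-1.332e-01) = 97.888039
converged: |Δa| < 1e-12 after 4 iterations
sag = a·(cosh(S/(2a)) − 1) = 97.888039·(cosh(0.578094) − 1) = 16.817370
T_max/T_min = cosh(S/(2a)) = 1.171802

a=97.888 sag=16.817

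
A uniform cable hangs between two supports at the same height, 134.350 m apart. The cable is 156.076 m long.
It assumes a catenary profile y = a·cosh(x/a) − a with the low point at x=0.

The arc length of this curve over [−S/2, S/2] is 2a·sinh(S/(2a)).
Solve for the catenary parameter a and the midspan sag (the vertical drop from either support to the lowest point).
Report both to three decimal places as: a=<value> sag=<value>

seed: a₀ = √(S³/(24(L−S))) = √(134.350³/(24·21.726)) = 68.196329
iter 1: u=0.985024  f(a)=+1.079e+00  f'(a)=-7.012e-01  a ← 68.196329 − (+1.079e+00/-7.012e-01) = 69.734753
iter 2: u=0.963293  f(a)=+3.758e-02  f'(a)=-6.531e-01  a ← 69.734753 − (+3.758e-02/-6.531e-01) = 69.792297
iter 3: u=0.962499  f(a)=+4.926e-05  f'(a)=-6.514e-01  a ← 69.792297 − (+4.926e-05/-6.514e-01) = 69.792372
iter 4: u=0.962498  f(a)=+8.492e-11  f'(a)=-6.514e-01  a ← 69.792372 − (+8.492e-11/-6.514e-01) = 69.792372
iter 5: u=0.962498  f(a)=+0.000e+00  f'(a)=-6.514e-01  a ← 69.792372 − (+0.000e+00/-6.514e-01) = 69.792372
converged: |Δa| < 1e-12 after 5 iterations
sag = a·(cosh(S/(2a)) − 1) = 69.792372·(cosh(0.962498) − 1) = 34.901967
T_max/T_min = cosh(S/(2a)) = 1.500083

a=69.792 sag=34.902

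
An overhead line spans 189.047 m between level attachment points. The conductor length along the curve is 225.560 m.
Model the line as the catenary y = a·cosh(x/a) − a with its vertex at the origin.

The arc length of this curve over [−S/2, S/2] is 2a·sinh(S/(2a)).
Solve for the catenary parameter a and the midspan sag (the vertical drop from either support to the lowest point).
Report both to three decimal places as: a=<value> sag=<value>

a=90.245 sag=54.197

seed: a₀ = √(S³/(24(L−S))) = √(189.047³/(24·36.513)) = 87.806225
iter 1: u=1.076501  f(a)=+2.175e+00  f'(a)=-9.321e-01  a ← 87.806225 − (+2.175e+00/-9.321e-01) = 90.139585
iter 2: u=1.048635  f(a)=+8.971e-02  f'(a)=-8.567e-01  a ← 90.139585 − (+8.971e-02/-8.567e-01) = 90.244309
iter 3: u=1.047418  f(a)=+1.672e-04  f'(a)=-8.535e-01  a ← 90.244309 − (+1.672e-04/-8.535e-01) = 90.244505
iter 4: u=1.047416  f(a)=+5.829e-10  f'(a)=-8.535e-01  a ← 90.244505 − (+5.829e-10/-8.535e-01) = 90.244505
iter 5: u=1.047416  f(a)=+0.000e+00  f'(a)=-8.535e-01  a ← 90.244505 − (+0.000e+00/-8.535e-01) = 90.244505
converged: |Δa| < 1e-12 after 5 iterations
sag = a·(cosh(S/(2a)) − 1) = 90.244505·(cosh(1.047416) − 1) = 54.197176
T_max/T_min = cosh(S/(2a)) = 1.600559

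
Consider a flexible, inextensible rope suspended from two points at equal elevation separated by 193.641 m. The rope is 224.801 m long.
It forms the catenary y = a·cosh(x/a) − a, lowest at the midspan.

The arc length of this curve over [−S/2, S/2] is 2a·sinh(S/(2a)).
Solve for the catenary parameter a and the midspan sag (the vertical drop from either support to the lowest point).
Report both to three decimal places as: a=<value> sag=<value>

a=100.830 sag=50.168

seed: a₀ = √(S³/(24(L−S))) = √(193.641³/(24·31.160)) = 98.535252
iter 1: u=0.982598  f(a)=+1.539e+00  f'(a)=-6.957e-01  a ← 98.535252 − (+1.539e+00/-6.957e-01) = 100.747923
iter 2: u=0.961017  f(a)=+5.338e-02  f'(a)=-6.482e-01  a ← 100.747923 − (+5.338e-02/-6.482e-01) = 100.830270
iter 3: u=0.960232  f(a)=+6.929e-05  f'(a)=-6.465e-01  a ← 100.830270 − (+6.929e-05/-6.465e-01) = 100.830377
iter 4: u=0.960231  f(a)=+1.172e-10  f'(a)=-6.465e-01  a ← 100.830377 − (+1.172e-10/-6.465e-01) = 100.830377
iter 5: u=0.960231  f(a)=+0.000e+00  f'(a)=-6.465e-01  a ← 100.830377 − (+0.000e+00/-6.465e-01) = 100.830377
converged: |Δa| < 1e-12 after 5 iterations
sag = a·(cosh(S/(2a)) − 1) = 100.830377·(cosh(0.960231) − 1) = 50.168422
T_max/T_min = cosh(S/(2a)) = 1.497553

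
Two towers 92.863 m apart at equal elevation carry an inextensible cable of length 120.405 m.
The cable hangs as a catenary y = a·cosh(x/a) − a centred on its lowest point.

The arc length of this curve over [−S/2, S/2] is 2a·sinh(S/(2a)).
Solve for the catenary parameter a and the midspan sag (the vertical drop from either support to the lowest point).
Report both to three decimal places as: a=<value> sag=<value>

seed: a₀ = √(S³/(24(L−S))) = √(92.863³/(24·27.542)) = 34.806528
iter 1: u=1.333988  f(a)=+2.557e+00  f'(a)=-1.883e+00  a ← 34.806528 − (+2.557e+00/-1.883e+00) = 36.164695
iter 2: u=1.283890  f(a)=+1.573e-01  f'(a)=-1.658e+00  a ← 36.164695 − (+1.573e-01/-1.658e+00) = 36.259583
iter 3: u=1.280530  f(a)=+6.814e-04  f'(a)=-1.643e+00  a ← 36.259583 − (+6.814e-04/-1.643e+00) = 36.259998
iter 4: u=1.280516  f(a)=+1.291e-08  f'(a)=-1.643e+00  a ← 36.259998 − (+1.291e-08/-1.643e+00) = 36.259998
iter 5: u=1.280516  f(a)=+0.000e+00  f'(a)=-1.643e+00  a ← 36.259998 − (+0.000e+00/-1.643e+00) = 36.259998
converged: |Δa| < 1e-12 after 5 iterations
sag = a·(cosh(S/(2a)) − 1) = 36.259998·(cosh(1.280516) − 1) = 34.018935
T_max/T_min = cosh(S/(2a)) = 1.938195

a=36.260 sag=34.019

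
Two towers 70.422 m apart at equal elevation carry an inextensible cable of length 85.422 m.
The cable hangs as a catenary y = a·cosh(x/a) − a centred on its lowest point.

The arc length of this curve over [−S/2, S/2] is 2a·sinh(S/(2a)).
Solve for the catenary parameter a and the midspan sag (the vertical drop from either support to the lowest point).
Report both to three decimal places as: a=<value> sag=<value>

a=32.097 sag=21.330

seed: a₀ = √(S³/(24(L−S))) = √(70.422³/(24·15.000)) = 31.146646
iter 1: u=1.130491  f(a)=+9.882e-01  f'(a)=-1.092e+00  a ← 31.146646 − (+9.882e-01/-1.092e+00) = 32.051559
iter 2: u=1.098574  f(a)=+4.470e-02  f'(a)=-9.953e-01  a ← 32.051559 − (+4.470e-02/-9.953e-01) = 32.096474
iter 3: u=1.097036  f(a)=+1.011e-04  f'(a)=-9.908e-01  a ← 32.096474 − (+1.011e-04/-9.908e-01) = 32.096576
iter 4: u=1.097033  f(a)=+5.193e-10  f'(a)=-9.908e-01  a ← 32.096576 − (+5.193e-10/-9.908e-01) = 32.096576
iter 5: u=1.097033  f(a)=-1.421e-14  f'(a)=-9.908e-01  a ← 32.096576 − (-1.421e-14/-9.908e-01) = 32.096576
converged: |Δa| < 1e-12 after 5 iterations
sag = a·(cosh(S/(2a)) − 1) = 32.096576·(cosh(1.097033) − 1) = 21.330194
T_max/T_min = cosh(S/(2a)) = 1.664563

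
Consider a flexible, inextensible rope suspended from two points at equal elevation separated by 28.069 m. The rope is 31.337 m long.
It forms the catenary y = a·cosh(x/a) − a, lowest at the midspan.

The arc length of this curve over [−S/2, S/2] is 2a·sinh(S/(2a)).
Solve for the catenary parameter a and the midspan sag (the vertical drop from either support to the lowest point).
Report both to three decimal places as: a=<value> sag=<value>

seed: a₀ = √(S³/(24(L−S))) = √(28.069³/(24·3.268)) = 16.791665
iter 1: u=0.835802  f(a)=+1.161e-01  f'(a)=-4.171e-01  a ← 16.791665 − (+1.161e-01/-4.171e-01) = 17.069913
iter 2: u=0.822178  f(a)=+2.948e-03  f'(a)=-3.962e-01  a ← 17.069913 − (+2.948e-03/-3.962e-01) = 17.077354
iter 3: u=0.821819  f(a)=+2.011e-06  f'(a)=-3.956e-01  a ← 17.077354 − (+2.011e-06/-3.956e-01) = 17.077359
iter 4: u=0.821819  f(a)=+9.450e-13  f'(a)=-3.956e-01  a ← 17.077359 − (+9.450e-13/-3.956e-01) = 17.077359
converged: |Δa| < 1e-12 after 4 iterations
sag = a·(cosh(S/(2a)) − 1) = 17.077359·(cosh(0.821819) − 1) = 6.098881
T_max/T_min = cosh(S/(2a)) = 1.357133

a=17.077 sag=6.099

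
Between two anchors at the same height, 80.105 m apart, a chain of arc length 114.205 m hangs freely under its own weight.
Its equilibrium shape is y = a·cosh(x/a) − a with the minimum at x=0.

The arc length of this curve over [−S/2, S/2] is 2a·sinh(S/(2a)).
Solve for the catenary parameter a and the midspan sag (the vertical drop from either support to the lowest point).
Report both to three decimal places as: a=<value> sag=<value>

seed: a₀ = √(S³/(24(L−S))) = √(80.105³/(24·34.100)) = 25.061475
iter 1: u=1.598170  f(a)=+4.629e+00  f'(a)=-3.483e+00  a ← 25.061475 − (+4.629e+00/-3.483e+00) = 26.390631
iter 2: u=1.517679  f(a)=+3.938e-01  f'(a)=-2.913e+00  a ← 26.390631 − (+3.938e-01/-2.913e+00) = 26.525795
iter 3: u=1.509945  f(a)=+3.435e-03  f'(a)=-2.863e+00  a ← 26.525795 − (+3.435e-03/-2.863e+00) = 26.526995
iter 4: u=1.509877  f(a)=+2.663e-07  f'(a)=-2.862e+00  a ← 26.526995 − (+2.663e-07/-2.862e+00) = 26.526995
iter 5: u=1.509877  f(a)=+0.000e+00  f'(a)=-2.862e+00  a ← 26.526995 − (+0.000e+00/-2.862e+00) = 26.526995
converged: |Δa| < 1e-12 after 5 iterations
sag = a·(cosh(S/(2a)) − 1) = 26.526995·(cosh(1.509877) − 1) = 36.436304
T_max/T_min = cosh(S/(2a)) = 2.373556

a=26.527 sag=36.436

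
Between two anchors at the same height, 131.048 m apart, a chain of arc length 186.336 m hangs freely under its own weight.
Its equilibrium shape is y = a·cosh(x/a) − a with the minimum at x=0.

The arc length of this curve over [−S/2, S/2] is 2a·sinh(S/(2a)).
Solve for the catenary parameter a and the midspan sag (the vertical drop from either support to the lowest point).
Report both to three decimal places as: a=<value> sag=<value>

a=43.572 sag=59.281

seed: a₀ = √(S³/(24(L−S))) = √(131.048³/(24·55.288)) = 41.183622
iter 1: u=1.591021  f(a)=+7.435e+00  f'(a)=-3.429e+00  a ← 41.183622 − (+7.435e+00/-3.429e+00) = 43.351761
iter 2: u=1.511450  f(a)=+6.275e-01  f'(a)=-2.873e+00  a ← 43.351761 − (+6.275e-01/-2.873e+00) = 43.570193
iter 3: u=1.503872  f(a)=+5.379e-03  f'(a)=-2.823e+00  a ← 43.570193 − (+5.379e-03/-2.823e+00) = 43.572098
iter 4: u=1.503806  f(a)=+4.029e-07  f'(a)=-2.823e+00  a ← 43.572098 − (+4.029e-07/-2.823e+00) = 43.572098
iter 5: u=1.503806  f(a)=+0.000e+00  f'(a)=-2.823e+00  a ← 43.572098 − (+0.000e+00/-2.823e+00) = 43.572098
converged: |Δa| < 1e-12 after 5 iterations
sag = a·(cosh(S/(2a)) − 1) = 43.572098·(cosh(1.503806) − 1) = 59.281215
T_max/T_min = cosh(S/(2a)) = 2.360532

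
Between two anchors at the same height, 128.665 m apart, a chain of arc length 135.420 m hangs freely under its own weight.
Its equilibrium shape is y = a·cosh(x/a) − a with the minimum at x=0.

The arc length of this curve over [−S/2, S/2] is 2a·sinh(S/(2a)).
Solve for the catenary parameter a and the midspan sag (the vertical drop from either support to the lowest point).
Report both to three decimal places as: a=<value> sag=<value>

seed: a₀ = √(S³/(24(L−S))) = √(128.665³/(24·6.755)) = 114.623150
iter 1: u=0.561252  f(a)=+1.072e-01  f'(a)=-1.216e-01  a ← 114.623150 − (+1.072e-01/-1.216e-01) = 115.504540
iter 2: u=0.556969  f(a)=+1.249e-03  f'(a)=-1.188e-01  a ← 115.504540 − (+1.249e-03/-1.188e-01) = 115.515054
iter 3: u=0.556919  f(a)=+1.740e-07  f'(a)=-1.188e-01  a ← 115.515054 − (+1.740e-07/-1.188e-01) = 115.515055
iter 4: u=0.556919  f(a)=+0.000e+00  f'(a)=-1.188e-01  a ← 115.515055 − (+0.000e+00/-1.188e-01) = 115.515055
converged: |Δa| < 1e-12 after 4 iterations
sag = a·(cosh(S/(2a)) − 1) = 115.515055·(cosh(0.556919) − 1) = 18.381816
T_max/T_min = cosh(S/(2a)) = 1.159129

a=115.515 sag=18.382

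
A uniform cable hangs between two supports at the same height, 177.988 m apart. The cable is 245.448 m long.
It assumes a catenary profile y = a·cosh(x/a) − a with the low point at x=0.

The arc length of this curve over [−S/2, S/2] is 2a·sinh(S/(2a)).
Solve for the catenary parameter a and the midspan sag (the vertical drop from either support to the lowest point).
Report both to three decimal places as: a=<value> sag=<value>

seed: a₀ = √(S³/(24(L−S))) = √(177.988³/(24·67.460)) = 59.014305
iter 1: u=1.508007  f(a)=+8.099e+00  f'(a)=-2.850e+00  a ← 59.014305 − (+8.099e+00/-2.850e+00) = 61.855948
iter 2: u=1.438730  f(a)=+6.217e-01  f'(a)=-2.428e+00  a ← 61.855948 − (+6.217e-01/-2.428e+00) = 62.112024
iter 3: u=1.432798  f(a)=+4.337e-03  f'(a)=-2.394e+00  a ← 62.112024 − (+4.337e-03/-2.394e+00) = 62.113835
iter 4: u=1.432756  f(a)=+2.143e-07  f'(a)=-2.394e+00  a ← 62.113835 − (+2.143e-07/-2.394e+00) = 62.113836
iter 5: u=1.432756  f(a)=-2.842e-14  f'(a)=-2.394e+00  a ← 62.113836 − (-2.842e-14/-2.394e+00) = 62.113836
converged: |Δa| < 1e-12 after 5 iterations
sag = a·(cosh(S/(2a)) − 1) = 62.113836·(cosh(1.432756) − 1) = 75.433643
T_max/T_min = cosh(S/(2a)) = 2.214442

a=62.114 sag=75.434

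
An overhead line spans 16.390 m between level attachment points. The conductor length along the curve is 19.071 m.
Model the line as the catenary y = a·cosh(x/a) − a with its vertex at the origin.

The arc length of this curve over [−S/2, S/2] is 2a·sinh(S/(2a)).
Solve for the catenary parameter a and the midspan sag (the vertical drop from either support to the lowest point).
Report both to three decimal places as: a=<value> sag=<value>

a=8.468 sag=4.285

seed: a₀ = √(S³/(24(L−S))) = √(16.390³/(24·2.681)) = 8.272074
iter 1: u=0.990683  f(a)=+1.347e-01  f'(a)=-7.141e-01  a ← 8.272074 − (+1.347e-01/-7.141e-01) = 8.460677
iter 2: u=0.968599  f(a)=+4.744e-03  f'(a)=-6.646e-01  a ← 8.460677 − (+4.744e-03/-6.646e-01) = 8.467815
iter 3: u=0.967782  f(a)=+6.361e-06  f'(a)=-6.628e-01  a ← 8.467815 − (+6.361e-06/-6.628e-01) = 8.467824
iter 4: u=0.967781  f(a)=+1.148e-11  f'(a)=-6.628e-01  a ← 8.467824 − (+1.148e-11/-6.628e-01) = 8.467824
iter 5: u=0.967781  f(a)=+0.000e+00  f'(a)=-6.628e-01  a ← 8.467824 − (+0.000e+00/-6.628e-01) = 8.467824
converged: |Δa| < 1e-12 after 5 iterations
sag = a·(cosh(S/(2a)) − 1) = 8.467824·(cosh(0.967781) − 1) = 4.284815
T_max/T_min = cosh(S/(2a)) = 1.506011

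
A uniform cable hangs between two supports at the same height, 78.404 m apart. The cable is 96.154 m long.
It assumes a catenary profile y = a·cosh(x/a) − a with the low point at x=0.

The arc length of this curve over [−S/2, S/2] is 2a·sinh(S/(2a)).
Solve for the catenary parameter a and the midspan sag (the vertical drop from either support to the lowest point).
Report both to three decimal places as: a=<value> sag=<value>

a=34.723 sag=24.582

seed: a₀ = √(S³/(24(L−S))) = √(78.404³/(24·17.750)) = 33.635860
iter 1: u=1.165482  f(a)=+1.245e+00  f'(a)=-1.206e+00  a ← 33.635860 − (+1.245e+00/-1.206e+00) = 34.668492
iter 2: u=1.130767  f(a)=+5.965e-02  f'(a)=-1.093e+00  a ← 34.668492 − (+5.965e-02/-1.093e+00) = 34.723068
iter 3: u=1.128990  f(a)=+1.521e-04  f'(a)=-1.087e+00  a ← 34.723068 − (+1.521e-04/-1.087e+00) = 34.723208
iter 4: u=1.128986  f(a)=+9.943e-10  f'(a)=-1.087e+00  a ← 34.723208 − (+9.943e-10/-1.087e+00) = 34.723208
iter 5: u=1.128986  f(a)=+1.421e-14  f'(a)=-1.087e+00  a ← 34.723208 − (+1.421e-14/-1.087e+00) = 34.723208
converged: |Δa| < 1e-12 after 5 iterations
sag = a·(cosh(S/(2a)) − 1) = 34.723208·(cosh(1.128986) − 1) = 24.581928
T_max/T_min = cosh(S/(2a)) = 1.707939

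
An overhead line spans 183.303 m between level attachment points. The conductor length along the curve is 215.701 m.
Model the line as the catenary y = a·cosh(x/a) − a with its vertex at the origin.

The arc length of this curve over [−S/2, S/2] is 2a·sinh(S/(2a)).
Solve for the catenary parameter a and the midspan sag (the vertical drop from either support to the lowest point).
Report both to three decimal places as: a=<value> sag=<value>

a=91.269 sag=50.017

seed: a₀ = √(S³/(24(L−S))) = √(183.303³/(24·32.398)) = 88.999924
iter 1: u=1.029793  f(a)=+1.762e+00  f'(a)=-8.082e-01  a ← 88.999924 − (+1.762e+00/-8.082e-01) = 91.179836
iter 2: u=1.005173  f(a)=+6.681e-02  f'(a)=-7.480e-01  a ← 91.179836 − (+6.681e-02/-7.480e-01) = 91.269154
iter 3: u=1.004189  f(a)=+1.045e-04  f'(a)=-7.457e-01  a ← 91.269154 − (+1.045e-04/-7.457e-01) = 91.269294
iter 4: u=1.004188  f(a)=+2.562e-10  f'(a)=-7.456e-01  a ← 91.269294 − (+2.562e-10/-7.456e-01) = 91.269294
iter 5: u=1.004188  f(a)=+0.000e+00  f'(a)=-7.456e-01  a ← 91.269294 − (+0.000e+00/-7.456e-01) = 91.269294
converged: |Δa| < 1e-12 after 5 iterations
sag = a·(cosh(S/(2a)) − 1) = 91.269294·(cosh(1.004188) − 1) = 50.016991
T_max/T_min = cosh(S/(2a)) = 1.548016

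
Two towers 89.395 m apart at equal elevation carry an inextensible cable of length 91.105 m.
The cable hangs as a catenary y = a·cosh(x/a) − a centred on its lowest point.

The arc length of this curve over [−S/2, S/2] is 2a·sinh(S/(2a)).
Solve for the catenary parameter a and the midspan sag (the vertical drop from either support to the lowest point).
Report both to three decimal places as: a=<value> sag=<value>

a=132.314 sag=7.622

seed: a₀ = √(S³/(24(L−S))) = √(89.395³/(24·1.710)) = 131.936867
iter 1: u=0.338779  f(a)=+9.840e-03  f'(a)=-2.622e-02  a ← 131.936867 − (+9.840e-03/-2.622e-02) = 132.312143
iter 2: u=0.337819  f(a)=+4.214e-05  f'(a)=-2.600e-02  a ← 132.312143 − (+4.214e-05/-2.600e-02) = 132.313764
iter 3: u=0.337814  f(a)=+7.803e-10  f'(a)=-2.600e-02  a ← 132.313764 − (+7.803e-10/-2.600e-02) = 132.313764
iter 4: u=0.337814  f(a)=+1.421e-14  f'(a)=-2.600e-02  a ← 132.313764 − (+1.421e-14/-2.600e-02) = 132.313764
converged: |Δa| < 1e-12 after 4 iterations
sag = a·(cosh(S/(2a)) − 1) = 132.313764·(cosh(0.337814) − 1) = 7.621801
T_max/T_min = cosh(S/(2a)) = 1.057604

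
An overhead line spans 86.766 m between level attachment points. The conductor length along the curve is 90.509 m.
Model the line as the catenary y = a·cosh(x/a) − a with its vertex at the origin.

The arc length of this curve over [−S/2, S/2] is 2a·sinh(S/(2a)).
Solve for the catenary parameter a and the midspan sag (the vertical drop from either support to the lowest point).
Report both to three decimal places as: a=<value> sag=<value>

seed: a₀ = √(S³/(24(L−S))) = √(86.766³/(24·3.743)) = 85.272468
iter 1: u=0.508757  f(a)=+4.874e-02  f'(a)=-9.008e-02  a ← 85.272468 − (+4.874e-02/-9.008e-02) = 85.813531
iter 2: u=0.505550  f(a)=+4.678e-04  f'(a)=-8.836e-02  a ← 85.813531 − (+4.678e-04/-8.836e-02) = 85.818825
iter 3: u=0.505518  f(a)=+4.402e-08  f'(a)=-8.834e-02  a ← 85.818825 − (+4.402e-08/-8.834e-02) = 85.818826
iter 4: u=0.505518  f(a)=-1.421e-14  f'(a)=-8.834e-02  a ← 85.818826 − (-1.421e-14/-8.834e-02) = 85.818826
converged: |Δa| < 1e-12 after 4 iterations
sag = a·(cosh(S/(2a)) − 1) = 85.818826·(cosh(0.505518) − 1) = 11.200969
T_max/T_min = cosh(S/(2a)) = 1.130519

a=85.819 sag=11.201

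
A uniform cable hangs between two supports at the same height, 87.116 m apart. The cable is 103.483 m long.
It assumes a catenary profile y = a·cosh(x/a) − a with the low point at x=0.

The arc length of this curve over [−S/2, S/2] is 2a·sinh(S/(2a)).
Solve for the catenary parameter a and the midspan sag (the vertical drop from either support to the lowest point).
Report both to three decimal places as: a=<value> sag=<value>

a=42.135 sag=24.592

seed: a₀ = √(S³/(24(L−S))) = √(87.116³/(24·16.367)) = 41.025769
iter 1: u=1.061723  f(a)=+9.476e-01  f'(a)=-8.915e-01  a ← 41.025769 − (+9.476e-01/-8.915e-01) = 42.088707
iter 2: u=1.034909  f(a)=+3.808e-02  f'(a)=-8.212e-01  a ← 42.088707 − (+3.808e-02/-8.212e-01) = 42.135077
iter 3: u=1.033771  f(a)=+6.718e-05  f'(a)=-8.183e-01  a ← 42.135077 − (+6.718e-05/-8.183e-01) = 42.135159
iter 4: u=1.033768  f(a)=+2.100e-10  f'(a)=-8.183e-01  a ← 42.135159 − (+2.100e-10/-8.183e-01) = 42.135159
iter 5: u=1.033768  f(a)=+0.000e+00  f'(a)=-8.183e-01  a ← 42.135159 − (+0.000e+00/-8.183e-01) = 42.135159
converged: |Δa| < 1e-12 after 5 iterations
sag = a·(cosh(S/(2a)) − 1) = 42.135159·(cosh(1.033768) − 1) = 24.592305
T_max/T_min = cosh(S/(2a)) = 1.583653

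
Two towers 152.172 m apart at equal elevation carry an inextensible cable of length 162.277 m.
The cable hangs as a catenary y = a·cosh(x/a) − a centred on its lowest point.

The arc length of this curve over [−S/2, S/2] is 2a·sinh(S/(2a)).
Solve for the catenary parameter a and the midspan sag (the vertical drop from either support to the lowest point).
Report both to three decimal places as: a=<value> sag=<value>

a=121.722 sag=24.564

seed: a₀ = √(S³/(24(L−S))) = √(152.172³/(24·10.105)) = 120.539211
iter 1: u=0.631214  f(a)=+2.032e-01  f'(a)=-1.744e-01  a ← 120.539211 − (+2.032e-01/-1.744e-01) = 121.704243
iter 2: u=0.625171  f(a)=+2.984e-03  f'(a)=-1.694e-01  a ← 121.704243 − (+2.984e-03/-1.694e-01) = 121.721863
iter 3: u=0.625081  f(a)=+6.646e-07  f'(a)=-1.693e-01  a ← 121.721863 − (+6.646e-07/-1.693e-01) = 121.721867
iter 4: u=0.625081  f(a)=+2.842e-14  f'(a)=-1.693e-01  a ← 121.721867 − (+2.842e-14/-1.693e-01) = 121.721867
converged: |Δa| < 1e-12 after 4 iterations
sag = a·(cosh(S/(2a)) − 1) = 121.721867·(cosh(0.625081) − 1) = 24.564390
T_max/T_min = cosh(S/(2a)) = 1.201808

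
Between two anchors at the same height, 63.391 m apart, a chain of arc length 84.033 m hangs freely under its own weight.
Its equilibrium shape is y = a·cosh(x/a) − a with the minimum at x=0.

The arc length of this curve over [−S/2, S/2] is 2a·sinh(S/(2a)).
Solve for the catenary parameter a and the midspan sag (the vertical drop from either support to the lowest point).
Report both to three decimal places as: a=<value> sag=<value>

seed: a₀ = √(S³/(24(L−S))) = √(63.391³/(24·20.642)) = 22.675658
iter 1: u=1.397776  f(a)=+2.113e+00  f'(a)=-2.202e+00  a ← 22.675658 − (+2.113e+00/-2.202e+00) = 23.635155
iter 2: u=1.341032  f(a)=+1.415e-01  f'(a)=-1.916e+00  a ← 23.635155 − (+1.415e-01/-1.916e+00) = 23.709007
iter 3: u=1.336855  f(a)=+7.355e-04  f'(a)=-1.896e+00  a ← 23.709007 − (+7.355e-04/-1.896e+00) = 23.709395
iter 4: u=1.336833  f(a)=+2.010e-08  f'(a)=-1.896e+00  a ← 23.709395 − (+2.010e-08/-1.896e+00) = 23.709395
iter 5: u=1.336833  f(a)=-1.421e-14  f'(a)=-1.896e+00  a ← 23.709395 − (-1.421e-14/-1.896e+00) = 23.709395
converged: |Δa| < 1e-12 after 5 iterations
sag = a·(cosh(S/(2a)) − 1) = 23.709395·(cosh(1.336833) − 1) = 24.535000
T_max/T_min = cosh(S/(2a)) = 2.034822

a=23.709 sag=24.535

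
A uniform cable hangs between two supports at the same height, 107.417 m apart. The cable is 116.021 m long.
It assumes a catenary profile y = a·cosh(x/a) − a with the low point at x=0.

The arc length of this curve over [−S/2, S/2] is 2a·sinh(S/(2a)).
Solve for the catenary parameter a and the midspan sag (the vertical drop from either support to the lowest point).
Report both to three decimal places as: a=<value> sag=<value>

seed: a₀ = √(S³/(24(L−S))) = √(107.417³/(24·8.604)) = 77.473595
iter 1: u=0.693249  f(a)=+2.091e-01  f'(a)=-2.330e-01  a ← 77.473595 − (+2.091e-01/-2.330e-01) = 78.371263
iter 2: u=0.685309  f(a)=+3.690e-03  f'(a)=-2.248e-01  a ← 78.371263 − (+3.690e-03/-2.248e-01) = 78.387678
iter 3: u=0.685165  f(a)=+1.195e-06  f'(a)=-2.247e-01  a ← 78.387678 − (+1.195e-06/-2.247e-01) = 78.387683
iter 4: u=0.685165  f(a)=+1.279e-13  f'(a)=-2.247e-01  a ← 78.387683 − (+1.279e-13/-2.247e-01) = 78.387683
converged: |Δa| < 1e-12 after 4 iterations
sag = a·(cosh(S/(2a)) − 1) = 78.387683·(cosh(0.685165) − 1) = 19.130761
T_max/T_min = cosh(S/(2a)) = 1.244053

a=78.388 sag=19.131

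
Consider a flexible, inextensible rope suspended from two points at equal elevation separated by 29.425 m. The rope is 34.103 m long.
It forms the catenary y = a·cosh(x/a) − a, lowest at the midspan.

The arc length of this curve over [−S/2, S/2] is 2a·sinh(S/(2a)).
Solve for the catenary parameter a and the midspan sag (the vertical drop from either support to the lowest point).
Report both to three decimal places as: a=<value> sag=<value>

a=15.411 sag=7.573

seed: a₀ = √(S³/(24(L−S))) = √(29.425³/(24·4.678)) = 15.063954
iter 1: u=0.976669  f(a)=+2.282e-01  f'(a)=-6.824e-01  a ← 15.063954 − (+2.282e-01/-6.824e-01) = 15.398440
iter 2: u=0.955454  f(a)=+7.824e-03  f'(a)=-6.363e-01  a ← 15.398440 − (+7.824e-03/-6.363e-01) = 15.410735
iter 3: u=0.954692  f(a)=+9.915e-06  f'(a)=-6.347e-01  a ← 15.410735 − (+9.915e-06/-6.347e-01) = 15.410751
iter 4: u=0.954691  f(a)=+1.597e-11  f'(a)=-6.347e-01  a ← 15.410751 − (+1.597e-11/-6.347e-01) = 15.410751
iter 5: u=0.954691  f(a)=+0.000e+00  f'(a)=-6.347e-01  a ← 15.410751 − (+0.000e+00/-6.347e-01) = 15.410751
converged: |Δa| < 1e-12 after 5 iterations
sag = a·(cosh(S/(2a)) − 1) = 15.410751·(cosh(0.954691) − 1) = 7.572828
T_max/T_min = cosh(S/(2a)) = 1.491399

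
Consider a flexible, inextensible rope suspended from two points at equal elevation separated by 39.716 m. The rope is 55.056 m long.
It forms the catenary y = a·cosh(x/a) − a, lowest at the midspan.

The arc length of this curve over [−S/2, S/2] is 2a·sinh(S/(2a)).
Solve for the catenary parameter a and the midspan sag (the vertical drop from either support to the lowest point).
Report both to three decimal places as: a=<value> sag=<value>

a=13.742 sag=17.026

seed: a₀ = √(S³/(24(L−S))) = √(39.716³/(24·15.340)) = 13.044576
iter 1: u=1.522319  f(a)=+1.879e+00  f'(a)=-2.944e+00  a ← 13.044576 − (+1.879e+00/-2.944e+00) = 13.682733
iter 2: u=1.451318  f(a)=+1.467e-01  f'(a)=-2.501e+00  a ← 13.682733 − (+1.467e-01/-2.501e+00) = 13.741381
iter 3: u=1.445124  f(a)=+1.061e-03  f'(a)=-2.465e+00  a ← 13.741381 − (+1.061e-03/-2.465e+00) = 13.741812
iter 4: u=1.445079  f(a)=+5.643e-08  f'(a)=-2.464e+00  a ← 13.741812 − (+5.643e-08/-2.464e+00) = 13.741812
iter 5: u=1.445079  f(a)=-7.105e-15  f'(a)=-2.464e+00  a ← 13.741812 − (-7.105e-15/-2.464e+00) = 13.741812
converged: |Δa| < 1e-12 after 5 iterations
sag = a·(cosh(S/(2a)) − 1) = 13.741812·(cosh(1.445079) − 1) = 17.025511
T_max/T_min = cosh(S/(2a)) = 2.238957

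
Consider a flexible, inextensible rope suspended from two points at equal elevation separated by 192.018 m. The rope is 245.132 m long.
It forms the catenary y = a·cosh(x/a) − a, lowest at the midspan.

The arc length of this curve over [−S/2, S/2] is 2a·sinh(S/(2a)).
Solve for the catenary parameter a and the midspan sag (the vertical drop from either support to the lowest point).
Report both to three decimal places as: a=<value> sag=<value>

a=77.439 sag=67.541

seed: a₀ = √(S³/(24(L−S))) = √(192.018³/(24·53.114)) = 74.525138
iter 1: u=1.288277  f(a)=+4.586e+00  f'(a)=-1.676e+00  a ← 74.525138 − (+4.586e+00/-1.676e+00) = 77.260595
iter 2: u=1.242665  f(a)=+2.646e-01  f'(a)=-1.488e+00  a ← 77.260595 − (+2.646e-01/-1.488e+00) = 77.438396
iter 3: u=1.239811  f(a)=+1.000e-03  f'(a)=-1.477e+00  a ← 77.438396 − (+1.000e-03/-1.477e+00) = 77.439073
iter 4: u=1.239800  f(a)=+1.441e-08  f'(a)=-1.477e+00  a ← 77.439073 − (+1.441e-08/-1.477e+00) = 77.439073
iter 5: u=1.239800  f(a)=+0.000e+00  f'(a)=-1.477e+00  a ← 77.439073 − (+0.000e+00/-1.477e+00) = 77.439073
converged: |Δa| < 1e-12 after 5 iterations
sag = a·(cosh(S/(2a)) − 1) = 77.439073·(cosh(1.239800) − 1) = 67.541044
T_max/T_min = cosh(S/(2a)) = 1.872183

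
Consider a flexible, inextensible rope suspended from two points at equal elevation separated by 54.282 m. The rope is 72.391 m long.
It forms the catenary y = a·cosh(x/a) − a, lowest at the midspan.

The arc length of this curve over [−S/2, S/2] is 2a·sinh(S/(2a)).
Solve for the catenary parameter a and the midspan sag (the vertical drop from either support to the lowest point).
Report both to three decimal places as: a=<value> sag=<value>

a=20.078 sag=21.313

seed: a₀ = √(S³/(24(L−S))) = √(54.282³/(24·18.109)) = 19.183635
iter 1: u=1.414800  f(a)=+1.901e+00  f'(a)=-2.294e+00  a ← 19.183635 − (+1.901e+00/-2.294e+00) = 20.012449
iter 2: u=1.356206  f(a)=+1.302e-01  f'(a)=-1.990e+00  a ← 20.012449 − (+1.302e-01/-1.990e+00) = 20.077865
iter 3: u=1.351787  f(a)=+7.091e-04  f'(a)=-1.968e+00  a ← 20.077865 − (+7.091e-04/-1.968e+00) = 20.078225
iter 4: u=1.351763  f(a)=+2.130e-08  f'(a)=-1.968e+00  a ← 20.078225 − (+2.130e-08/-1.968e+00) = 20.078225
iter 5: u=1.351763  f(a)=+0.000e+00  f'(a)=-1.968e+00  a ← 20.078225 − (+0.000e+00/-1.968e+00) = 20.078225
converged: |Δa| < 1e-12 after 5 iterations
sag = a·(cosh(S/(2a)) − 1) = 20.078225·(cosh(1.351763) − 1) = 21.313191
T_max/T_min = cosh(S/(2a)) = 2.061508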